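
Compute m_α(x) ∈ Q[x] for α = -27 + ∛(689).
m_α(x) = x^3 + 81x^2 + 2187x + 18994

Set β = α + 27 = ∛(689), so β^3 = 689. Then (α + 27)^3 - 689 = 0, i.e. α is a root of g(x) = (x + 27)^3 - 689 = x^3 + 81x^2 + 2187x + 18994. Since g(x) = h(x + 27) where h(x) = x^3 - 689, and h is irreducible over Q (because 689 is not a perfect cube, so h has no rational root, and a monic cubic with no rational root is irreducible), g is also irreducible (irreducibility is preserved under the substitution x → x + 27). Hence m_α(x) = x^3 + 81x^2 + 2187x + 18994.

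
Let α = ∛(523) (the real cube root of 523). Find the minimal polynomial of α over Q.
m_α(x) = x^3 - 523

α satisfies α^3 = 523, so x^3 - 523 annihilates α. By the rational root test, a rational root p/q (in lowest terms) of x^3 - 523 would satisfy p^3 = 523 q^3, forcing q = 1 and p^3 = 523; but 523 is not a perfect cube, contradiction. A monic cubic over Q with no rational root is irreducible (any nontrivial factorization would include a linear factor). Hence x^3 - 523 is the minimal polynomial of α, and in particular [Q(α):Q] = 3.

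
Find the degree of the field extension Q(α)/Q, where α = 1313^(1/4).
[Q(α):Q] = 4

α is a root of x^4 - 1313. By Eisenstein's criterion at the prime p = 13 (which divides the constant term 1313 but p^2 = 169 does not, since 1313 is squarefree), x^4 - 1313 is irreducible over Q. Hence [Q(α):Q] = 4.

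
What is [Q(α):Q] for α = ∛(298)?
[Q(α):Q] = 3

The minimal polynomial of α is x^3 - 298, irreducible over Q since 298 is not a perfect cube (so x^3 - 298 has no rational root). Hence [Q(α):Q] = deg(m_α) = 3.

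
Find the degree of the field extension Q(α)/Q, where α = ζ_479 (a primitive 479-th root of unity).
[Q(α):Q] = 478

The minimal polynomial of ζ_479 over Q is the 479-th cyclotomic polynomial Φ_479(x), which is irreducible over Q and has degree φ(479) = 478. Hence [Q(α):Q] = φ(479) = 478.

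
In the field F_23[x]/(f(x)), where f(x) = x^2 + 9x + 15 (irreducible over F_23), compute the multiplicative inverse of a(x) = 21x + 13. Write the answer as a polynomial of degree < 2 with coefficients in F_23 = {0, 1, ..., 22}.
a(x)^(-1) ≡ 16x + 18 (mod f(x))

Since f is irreducible over F_23, F_23[x]/(f) is a field and a(x) ≠ 0 has an inverse. Apply the extended Euclidean algorithm to f(x) and a(x) in F_23[x]: f(x) = (11x + 21)·a(x) + (18). The last nonzero remainder is the constant 18 = gcd(f, a) in F_23. Back-substituting through the division chain expresses 18 = s(x)·a(x) + t(x)·f(x) with s(x) ≡ 12x + 2 (mod f), so (12x + 2)·a(x) ≡ 18 (mod f). Multiplying by 18^(-1) ≡ 9 in F_23 gives a(x)^(-1) ≡ 9·(12x + 2) ≡ 16x + 18 (mod f). Check: (21x + 13)·(16x + 18) = 14x^2 + 11x + 4 ≡ 1 (mod x^2 + 9x + 15).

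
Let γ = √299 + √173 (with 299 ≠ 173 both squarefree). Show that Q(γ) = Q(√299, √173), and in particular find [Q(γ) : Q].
[Q(γ) : Q] = 4 (equivalently, Q(γ) = Q(√299, √173))

Obviously Q(γ) ⊆ Q(√299, √173), and [Q(√299, √173):Q] = 4 (since 299, 173 are distinct squarefree integers > 1 with 51727 not a perfect square). To show equality we compute the minimal polynomial of γ. From γ = √299 + √173: γ^2 = 299 + 2√(51727) + 173 = 472 + 2√(51727), so γ^2 - 472 = 2√(51727); squaring, (γ^2 - 472)^2 = 4·51727, i.e. γ^4 - 944γ^2 + 222784 - 206908 = 0, i.e. γ^4 - 944γ^2 + 15876 = 0. So γ is a root of x^4 - 944x^2 + 15876. This polynomial is irreducible over Q: it has no rational root (each ±√299 ± √173 is irrational), and any factorization into two quadratics over Q would force √(51727) ∈ Q (pairing opposite roots) or √299, √173 ∈ Q (other pairings), all impossible. Hence [Q(γ):Q] = 4 = [Q(√299, √173):Q], so Q(γ) = Q(√299, √173).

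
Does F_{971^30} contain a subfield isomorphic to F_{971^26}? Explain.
No: F_{971^26} is not a subfield of F_{971^30}

F_{p^m} embeds in F_{p^n} iff m | n. Here 26 ∤ 30 (since 30 = 1·26 + 4 with remainder 4 ≠ 0), so F_{971^26} is not a subfield of F_{971^30}. Equivalently: if it were, the tower law would give 26 = [F_{971^26}:F_971] dividing [F_{971^30}:F_971] = 30, contradiction.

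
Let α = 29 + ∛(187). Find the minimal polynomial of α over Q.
m_α(x) = x^3 - 87x^2 + 2523x - 24576

Set β = α - 29 = ∛(187), so β^3 = 187. Then (α - 29)^3 - 187 = 0, i.e. α is a root of g(x) = (x - 29)^3 - 187 = x^3 - 87x^2 + 2523x - 24576. Since g(x) = h(x - 29) where h(x) = x^3 - 187, and h is irreducible over Q (because 187 is not a perfect cube, so h has no rational root, and a monic cubic with no rational root is irreducible), g is also irreducible (irreducibility is preserved under the substitution x → x - 29). Hence m_α(x) = x^3 - 87x^2 + 2523x - 24576.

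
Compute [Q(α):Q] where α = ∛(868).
[Q(α):Q] = 3

The minimal polynomial of α is x^3 - 868, irreducible over Q since 868 is not a perfect cube (so x^3 - 868 has no rational root). Hence [Q(α):Q] = deg(m_α) = 3.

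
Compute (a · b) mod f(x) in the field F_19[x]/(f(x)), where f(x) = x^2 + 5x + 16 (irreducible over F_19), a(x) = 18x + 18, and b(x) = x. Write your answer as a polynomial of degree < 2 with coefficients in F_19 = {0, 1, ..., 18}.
a · b ≡ 4x + 16 (mod f(x))

Multiply in F_19[x]: a(x)·b(x) = (18x + 18)·(x) = 18x^2 + 18x. This has degree ≥ 2, so divide by f(x) over F_19: 18x^2 + 18x = (18)·(x^2 + 5x + 16) + (4x + 16). Hence a·b ≡ 4x + 16 (mod f). (F_19[x]/(f) is a field with 19^2 = 361 elements since f is irreducible of degree 2.)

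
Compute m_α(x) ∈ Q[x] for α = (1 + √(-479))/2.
m_α(x) = x^2 - x + 120

From 2α - 1 = √(-479), squaring gives (2α - 1)^2 = -479, i.e. 4α^2 - 4α + 1 = -479, so α^2 - α + (1 + 479)/4 = 0. Since -479 ≡ 1 (mod 4), (1 + 479)/4 = 120 ∈ Z. The polynomial x^2 - x + 120 has discriminant 1 - 4·(120) = -479, which is not a perfect square in Q (d = -479 is squarefree and ≠ 1), so x^2 - x + 120 is irreducible over Q. It is the minimal polynomial of α.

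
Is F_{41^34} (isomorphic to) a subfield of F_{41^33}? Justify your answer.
No: F_{41^34} is not a subfield of F_{41^33}

F_{p^m} embeds in F_{p^n} iff m | n. Here 34 ∤ 33 (since 33 = 0·34 + 33 with remainder 33 ≠ 0), so F_{41^34} is not a subfield of F_{41^33}. Equivalently: if it were, the tower law would give 34 = [F_{41^34}:F_41] dividing [F_{41^33}:F_41] = 33, contradiction.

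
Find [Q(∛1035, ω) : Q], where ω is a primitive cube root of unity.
[Q(∛1035, ω) : Q] = 6

[Q(∛1035):Q] = 3 (min poly x^3 - 1035, irreducible since 1035 is not a perfect cube). [Q(ω):Q] = 2 (min poly x^2 + x + 1). Since Q(∛1035) ⊂ R and ω ∉ R, we have ω ∉ Q(∛1035), so x^2 + x + 1 remains irreducible over Q(∛1035) and [Q(∛1035, ω) : Q(∛1035)] = 2. By the tower law, [Q(∛1035, ω) : Q] = 3 · 2 = 6. (In fact Q(∛1035, ω) is the splitting field of x^3 - 1035 over Q.)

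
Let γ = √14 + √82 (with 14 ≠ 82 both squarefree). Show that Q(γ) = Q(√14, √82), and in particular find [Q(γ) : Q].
[Q(γ) : Q] = 4 (equivalently, Q(γ) = Q(√14, √82))

Obviously Q(γ) ⊆ Q(√14, √82), and [Q(√14, √82):Q] = 4 (since 14, 82 are distinct squarefree integers > 1 with 1148 not a perfect square). To show equality we compute the minimal polynomial of γ. From γ = √14 + √82: γ^2 = 14 + 2√(1148) + 82 = 96 + 2√(1148), so γ^2 - 96 = 2√(1148); squaring, (γ^2 - 96)^2 = 4·1148, i.e. γ^4 - 192γ^2 + 9216 - 4592 = 0, i.e. γ^4 - 192γ^2 + 4624 = 0. So γ is a root of x^4 - 192x^2 + 4624. This polynomial is irreducible over Q: it has no rational root (each ±√14 ± √82 is irrational), and any factorization into two quadratics over Q would force √(1148) ∈ Q (pairing opposite roots) or √14, √82 ∈ Q (other pairings), all impossible. Hence [Q(γ):Q] = 4 = [Q(√14, √82):Q], so Q(γ) = Q(√14, √82).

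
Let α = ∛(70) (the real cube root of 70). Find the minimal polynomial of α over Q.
m_α(x) = x^3 - 70

α satisfies α^3 = 70, so x^3 - 70 annihilates α. By the rational root test, a rational root p/q (in lowest terms) of x^3 - 70 would satisfy p^3 = 70 q^3, forcing q = 1 and p^3 = 70; but 70 is not a perfect cube, contradiction. A monic cubic over Q with no rational root is irreducible (any nontrivial factorization would include a linear factor). Hence x^3 - 70 is the minimal polynomial of α, and in particular [Q(α):Q] = 3.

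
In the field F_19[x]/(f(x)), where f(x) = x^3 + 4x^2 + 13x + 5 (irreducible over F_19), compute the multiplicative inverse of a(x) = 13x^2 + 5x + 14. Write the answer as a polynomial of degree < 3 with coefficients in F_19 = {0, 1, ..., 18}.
a(x)^(-1) ≡ 7x^2 + 15x + 16 (mod f(x))

Since f is irreducible over F_19, F_19[x]/(f) is a field and a(x) ≠ 0 has an inverse. Apply the extended Euclidean algorithm to f(x) and a(x) in F_19[x]: f(x) = (3x + 5)·a(x) + (3x + 11);  a(x) = (17x + 9)·(3x + 11) + (10). The last nonzero remainder is the constant 10 = gcd(f, a) in F_19. Back-substituting through the division chain expresses 10 = s(x)·a(x) + t(x)·f(x) with s(x) ≡ 13x^2 + 17x + 8 (mod f), so (13x^2 + 17x + 8)·a(x) ≡ 10 (mod f). Multiplying by 10^(-1) ≡ 2 in F_19 gives a(x)^(-1) ≡ 2·(13x^2 + 17x + 8) ≡ 7x^2 + 15x + 16 (mod f). Check: (13x^2 + 5x + 14)·(7x^2 + 15x + 16) = 15x^4 + 2x^3 + x^2 + 5x + 15 ≡ 1 (mod x^3 + 4x^2 + 13x + 5).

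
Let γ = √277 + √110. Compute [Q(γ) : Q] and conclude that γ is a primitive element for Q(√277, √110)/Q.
[Q(γ) : Q] = 4 (equivalently, Q(γ) = Q(√277, √110))

Obviously Q(γ) ⊆ Q(√277, √110), and [Q(√277, √110):Q] = 4 (since 277, 110 are distinct squarefree integers > 1 with 30470 not a perfect square). To show equality we compute the minimal polynomial of γ. From γ = √277 + √110: γ^2 = 277 + 2√(30470) + 110 = 387 + 2√(30470), so γ^2 - 387 = 2√(30470); squaring, (γ^2 - 387)^2 = 4·30470, i.e. γ^4 - 774γ^2 + 149769 - 121880 = 0, i.e. γ^4 - 774γ^2 + 27889 = 0. So γ is a root of x^4 - 774x^2 + 27889. This polynomial is irreducible over Q: it has no rational root (each ±√277 ± √110 is irrational), and any factorization into two quadratics over Q would force √(30470) ∈ Q (pairing opposite roots) or √277, √110 ∈ Q (other pairings), all impossible. Hence [Q(γ):Q] = 4 = [Q(√277, √110):Q], so Q(γ) = Q(√277, √110).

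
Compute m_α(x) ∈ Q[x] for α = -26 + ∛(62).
m_α(x) = x^3 + 78x^2 + 2028x + 17514

Set β = α + 26 = ∛(62), so β^3 = 62. Then (α + 26)^3 - 62 = 0, i.e. α is a root of g(x) = (x + 26)^3 - 62 = x^3 + 78x^2 + 2028x + 17514. Since g(x) = h(x + 26) where h(x) = x^3 - 62, and h is irreducible over Q (because 62 is not a perfect cube, so h has no rational root, and a monic cubic with no rational root is irreducible), g is also irreducible (irreducibility is preserved under the substitution x → x + 26). Hence m_α(x) = x^3 + 78x^2 + 2028x + 17514.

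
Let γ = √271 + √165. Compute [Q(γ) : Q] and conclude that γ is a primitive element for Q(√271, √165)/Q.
[Q(γ) : Q] = 4 (equivalently, Q(γ) = Q(√271, √165))

Obviously Q(γ) ⊆ Q(√271, √165), and [Q(√271, √165):Q] = 4 (since 271, 165 are distinct squarefree integers > 1 with 44715 not a perfect square). To show equality we compute the minimal polynomial of γ. From γ = √271 + √165: γ^2 = 271 + 2√(44715) + 165 = 436 + 2√(44715), so γ^2 - 436 = 2√(44715); squaring, (γ^2 - 436)^2 = 4·44715, i.e. γ^4 - 872γ^2 + 190096 - 178860 = 0, i.e. γ^4 - 872γ^2 + 11236 = 0. So γ is a root of x^4 - 872x^2 + 11236. This polynomial is irreducible over Q: it has no rational root (each ±√271 ± √165 is irrational), and any factorization into two quadratics over Q would force √(44715) ∈ Q (pairing opposite roots) or √271, √165 ∈ Q (other pairings), all impossible. Hence [Q(γ):Q] = 4 = [Q(√271, √165):Q], so Q(γ) = Q(√271, √165).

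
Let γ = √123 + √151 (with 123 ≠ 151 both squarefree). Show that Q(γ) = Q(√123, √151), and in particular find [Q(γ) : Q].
[Q(γ) : Q] = 4 (equivalently, Q(γ) = Q(√123, √151))

Obviously Q(γ) ⊆ Q(√123, √151), and [Q(√123, √151):Q] = 4 (since 123, 151 are distinct squarefree integers > 1 with 18573 not a perfect square). To show equality we compute the minimal polynomial of γ. From γ = √123 + √151: γ^2 = 123 + 2√(18573) + 151 = 274 + 2√(18573), so γ^2 - 274 = 2√(18573); squaring, (γ^2 - 274)^2 = 4·18573, i.e. γ^4 - 548γ^2 + 75076 - 74292 = 0, i.e. γ^4 - 548γ^2 + 784 = 0. So γ is a root of x^4 - 548x^2 + 784. This polynomial is irreducible over Q: it has no rational root (each ±√123 ± √151 is irrational), and any factorization into two quadratics over Q would force √(18573) ∈ Q (pairing opposite roots) or √123, √151 ∈ Q (other pairings), all impossible. Hence [Q(γ):Q] = 4 = [Q(√123, √151):Q], so Q(γ) = Q(√123, √151).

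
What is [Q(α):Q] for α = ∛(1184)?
[Q(α):Q] = 3

The minimal polynomial of α is x^3 - 1184, irreducible over Q since 1184 is not a perfect cube (so x^3 - 1184 has no rational root). Hence [Q(α):Q] = deg(m_α) = 3.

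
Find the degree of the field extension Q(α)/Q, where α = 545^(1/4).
[Q(α):Q] = 4

α is a root of x^4 - 545. By Eisenstein's criterion at the prime p = 5 (which divides the constant term 545 but p^2 = 25 does not, since 545 is squarefree), x^4 - 545 is irreducible over Q. Hence [Q(α):Q] = 4.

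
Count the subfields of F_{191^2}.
F_{191^2} has 2 subfields

The subfields of F_{p^n} are exactly the fields F_{p^d} for d | n (each is the fixed field of the unique index-d subgroup of Gal(F_{p^n}/F_p) ≅ Z/nZ). The divisors of n = 2 are {1, 2}, giving 2 subfields: F_{191^1}, F_{191^2}.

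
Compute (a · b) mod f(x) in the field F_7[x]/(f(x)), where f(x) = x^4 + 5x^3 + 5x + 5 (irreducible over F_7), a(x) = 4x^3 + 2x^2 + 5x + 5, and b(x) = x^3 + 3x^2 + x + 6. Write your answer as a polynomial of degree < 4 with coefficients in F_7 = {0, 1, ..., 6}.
a · b ≡ 4x^3 + x + 1 (mod f(x))

Multiply in F_7[x]: a(x)·b(x) = (4x^3 + 2x^2 + 5x + 5)·(x^3 + 3x^2 + x + 6) = 4x^6 + x^4 + 4x^3 + 4x^2 + 2. This has degree ≥ 4, so divide by f(x) over F_7: 4x^6 + x^4 + 4x^3 + 4x^2 + 2 = (4x^2 + x + 3)·(x^4 + 5x^3 + 5x + 5) + (4x^3 + x + 1). Hence a·b ≡ 4x^3 + x + 1 (mod f). (F_7[x]/(f) is a field with 7^4 = 2401 elements since f is irreducible of degree 4.)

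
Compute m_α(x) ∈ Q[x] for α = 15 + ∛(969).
m_α(x) = x^3 - 45x^2 + 675x - 4344

Set β = α - 15 = ∛(969), so β^3 = 969. Then (α - 15)^3 - 969 = 0, i.e. α is a root of g(x) = (x - 15)^3 - 969 = x^3 - 45x^2 + 675x - 4344. Since g(x) = h(x - 15) where h(x) = x^3 - 969, and h is irreducible over Q (because 969 is not a perfect cube, so h has no rational root, and a monic cubic with no rational root is irreducible), g is also irreducible (irreducibility is preserved under the substitution x → x - 15). Hence m_α(x) = x^3 - 45x^2 + 675x - 4344.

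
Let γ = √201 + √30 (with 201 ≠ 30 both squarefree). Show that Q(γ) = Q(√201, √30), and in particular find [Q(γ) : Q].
[Q(γ) : Q] = 4 (equivalently, Q(γ) = Q(√201, √30))

Obviously Q(γ) ⊆ Q(√201, √30), and [Q(√201, √30):Q] = 4 (since 201, 30 are distinct squarefree integers > 1 with 6030 not a perfect square). To show equality we compute the minimal polynomial of γ. From γ = √201 + √30: γ^2 = 201 + 2√(6030) + 30 = 231 + 2√(6030), so γ^2 - 231 = 2√(6030); squaring, (γ^2 - 231)^2 = 4·6030, i.e. γ^4 - 462γ^2 + 53361 - 24120 = 0, i.e. γ^4 - 462γ^2 + 29241 = 0. So γ is a root of x^4 - 462x^2 + 29241. This polynomial is irreducible over Q: it has no rational root (each ±√201 ± √30 is irrational), and any factorization into two quadratics over Q would force √(6030) ∈ Q (pairing opposite roots) or √201, √30 ∈ Q (other pairings), all impossible. Hence [Q(γ):Q] = 4 = [Q(√201, √30):Q], so Q(γ) = Q(√201, √30).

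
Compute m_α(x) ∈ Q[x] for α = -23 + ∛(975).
m_α(x) = x^3 + 69x^2 + 1587x + 11192

Set β = α + 23 = ∛(975), so β^3 = 975. Then (α + 23)^3 - 975 = 0, i.e. α is a root of g(x) = (x + 23)^3 - 975 = x^3 + 69x^2 + 1587x + 11192. Since g(x) = h(x + 23) where h(x) = x^3 - 975, and h is irreducible over Q (because 975 is not a perfect cube, so h has no rational root, and a monic cubic with no rational root is irreducible), g is also irreducible (irreducibility is preserved under the substitution x → x + 23). Hence m_α(x) = x^3 + 69x^2 + 1587x + 11192.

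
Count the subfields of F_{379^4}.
F_{379^4} has 3 subfields

The subfields of F_{p^n} are exactly the fields F_{p^d} for d | n (each is the fixed field of the unique index-d subgroup of Gal(F_{p^n}/F_p) ≅ Z/nZ). The divisors of n = 4 are {1, 2, 4}, giving 3 subfields: F_{379^1}, F_{379^2}, F_{379^4}.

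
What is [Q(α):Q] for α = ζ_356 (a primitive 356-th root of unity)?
[Q(α):Q] = 176

The minimal polynomial of ζ_356 over Q is the 356-th cyclotomic polynomial Φ_356(x), which is irreducible over Q and has degree φ(356) = 176. Hence [Q(α):Q] = φ(356) = 176.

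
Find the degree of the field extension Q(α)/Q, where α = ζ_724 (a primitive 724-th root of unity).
[Q(α):Q] = 360

The minimal polynomial of ζ_724 over Q is the 724-th cyclotomic polynomial Φ_724(x), which is irreducible over Q and has degree φ(724) = 360. Hence [Q(α):Q] = φ(724) = 360.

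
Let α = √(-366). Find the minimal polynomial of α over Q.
m_α(x) = x^2 + 366

α satisfies α^2 + 366 = 0, so x^2 + 366 annihilates α. Since d = -366 is squarefree and ≠ 1, it is not a perfect square in Q, so x^2 + 366 has no rational root and is therefore irreducible over Q (a degree-2 polynomial over a field is irreducible iff it has no root). Hence m_α(x) = x^2 + 366.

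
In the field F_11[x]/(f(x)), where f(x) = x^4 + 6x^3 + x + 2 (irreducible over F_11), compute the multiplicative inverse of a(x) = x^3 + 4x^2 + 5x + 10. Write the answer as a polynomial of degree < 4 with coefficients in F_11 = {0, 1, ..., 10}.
a(x)^(-1) ≡ 8x^3 + 2x^2 + x + 8 (mod f(x))

Since f is irreducible over F_11, F_11[x]/(f) is a field and a(x) ≠ 0 has an inverse. Apply the extended Euclidean algorithm to f(x) and a(x) in F_11[x]: f(x) = (x + 2)·a(x) + (9x^2 + 3x + 4);  a(x) = (5x)·(9x^2 + 3x + 4) + (7x + 10);  (9x^2 + 3x + 4) = (6x + 6)·(7x + 10) + (10). The last nonzero remainder is the constant 10 = gcd(f, a) in F_11. Back-substituting through the division chain expresses 10 = s(x)·a(x) + t(x)·f(x) with s(x) ≡ 3x^3 + 9x^2 + 10x + 3 (mod f), so (3x^3 + 9x^2 + 10x + 3)·a(x) ≡ 10 (mod f). Multiplying by 10^(-1) ≡ 10 in F_11 gives a(x)^(-1) ≡ 10·(3x^3 + 9x^2 + 10x + 3) ≡ 8x^3 + 2x^2 + x + 8 (mod f). Check: (x^3 + 4x^2 + 5x + 10)·(8x^3 + 2x^2 + x + 8) = 8x^6 + x^5 + 5x^4 + 3x^3 + 2x^2 + 6x + 3 ≡ 1 (mod x^4 + 6x^3 + x + 2).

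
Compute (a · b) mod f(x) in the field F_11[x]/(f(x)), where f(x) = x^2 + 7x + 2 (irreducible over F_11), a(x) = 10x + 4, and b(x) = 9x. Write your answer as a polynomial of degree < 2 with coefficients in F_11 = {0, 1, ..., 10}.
a · b ≡ 7 (mod f(x))

Multiply in F_11[x]: a(x)·b(x) = (10x + 4)·(9x) = 2x^2 + 3x. This has degree ≥ 2, so divide by f(x) over F_11: 2x^2 + 3x = (2)·(x^2 + 7x + 2) + (7). Hence a·b ≡ 7 (mod f). (F_11[x]/(f) is a field with 11^2 = 121 elements since f is irreducible of degree 2.)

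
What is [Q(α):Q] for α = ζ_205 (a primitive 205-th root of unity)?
[Q(α):Q] = 160

The minimal polynomial of ζ_205 over Q is the 205-th cyclotomic polynomial Φ_205(x), which is irreducible over Q and has degree φ(205) = 160. Hence [Q(α):Q] = φ(205) = 160.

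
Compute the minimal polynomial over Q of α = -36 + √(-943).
m_α(x) = x^2 + 72x + 2239

From α + 36 = √(-943), squaring gives (α + 36)^2 = -943, i.e. α^2 + 72α + 1296 = -943, so α^2 + 72α + 2239 = 0. The discriminant of x^2 + 72x + 2239 is (72)^2 - 4·(2239) = 5184 - 8956 = -3772, and 4·(-943) is not a perfect square in Q since -943 is squarefree and ≠ 1. Hence x^2 + 72x + 2239 is irreducible over Q and is the minimal polynomial of α.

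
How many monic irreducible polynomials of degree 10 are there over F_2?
There are 99 monic irreducible polynomials of degree 10 over F_2

Each element of F_{2^10} that lies in no proper subfield is a root of exactly one monic irreducible of degree 10 over F_2, and each such polynomial has 10 distinct roots in F_{2^10}. By Möbius inversion the count is N_2(10) = (1/10) Σ_{d|10} μ(10/d) · 2^d = (1/10)(μ(10)·2^1 + μ(5)·2^2 + μ(2)·2^5 + μ(1)·2^10) = 990/10 = 99.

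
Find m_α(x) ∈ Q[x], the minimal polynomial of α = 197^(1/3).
m_α(x) = x^3 - 197

α satisfies α^3 = 197, so x^3 - 197 annihilates α. By the rational root test, a rational root p/q (in lowest terms) of x^3 - 197 would satisfy p^3 = 197 q^3, forcing q = 1 and p^3 = 197; but 197 is not a perfect cube, contradiction. A monic cubic over Q with no rational root is irreducible (any nontrivial factorization would include a linear factor). Hence x^3 - 197 is the minimal polynomial of α, and in particular [Q(α):Q] = 3.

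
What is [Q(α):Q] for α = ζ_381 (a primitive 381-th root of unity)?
[Q(α):Q] = 252

The minimal polynomial of ζ_381 over Q is the 381-th cyclotomic polynomial Φ_381(x), which is irreducible over Q and has degree φ(381) = 252. Hence [Q(α):Q] = φ(381) = 252.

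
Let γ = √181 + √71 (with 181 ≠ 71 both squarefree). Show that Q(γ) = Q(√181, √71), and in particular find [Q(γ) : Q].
[Q(γ) : Q] = 4 (equivalently, Q(γ) = Q(√181, √71))

Obviously Q(γ) ⊆ Q(√181, √71), and [Q(√181, √71):Q] = 4 (since 181, 71 are distinct squarefree integers > 1 with 12851 not a perfect square). To show equality we compute the minimal polynomial of γ. From γ = √181 + √71: γ^2 = 181 + 2√(12851) + 71 = 252 + 2√(12851), so γ^2 - 252 = 2√(12851); squaring, (γ^2 - 252)^2 = 4·12851, i.e. γ^4 - 504γ^2 + 63504 - 51404 = 0, i.e. γ^4 - 504γ^2 + 12100 = 0. So γ is a root of x^4 - 504x^2 + 12100. This polynomial is irreducible over Q: it has no rational root (each ±√181 ± √71 is irrational), and any factorization into two quadratics over Q would force √(12851) ∈ Q (pairing opposite roots) or √181, √71 ∈ Q (other pairings), all impossible. Hence [Q(γ):Q] = 4 = [Q(√181, √71):Q], so Q(γ) = Q(√181, √71).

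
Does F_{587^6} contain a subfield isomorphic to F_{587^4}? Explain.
No: F_{587^4} is not a subfield of F_{587^6}

F_{p^m} embeds in F_{p^n} iff m | n. Here 4 ∤ 6 (since 6 = 1·4 + 2 with remainder 2 ≠ 0), so F_{587^4} is not a subfield of F_{587^6}. Equivalently: if it were, the tower law would give 4 = [F_{587^4}:F_587] dividing [F_{587^6}:F_587] = 6, contradiction.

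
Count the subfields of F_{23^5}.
F_{23^5} has 2 subfields

The subfields of F_{p^n} are exactly the fields F_{p^d} for d | n (each is the fixed field of the unique index-d subgroup of Gal(F_{p^n}/F_p) ≅ Z/nZ). The divisors of n = 5 are {1, 5}, giving 2 subfields: F_{23^1}, F_{23^5}.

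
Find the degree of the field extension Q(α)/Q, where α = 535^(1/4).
[Q(α):Q] = 4

α is a root of x^4 - 535. By Eisenstein's criterion at the prime p = 5 (which divides the constant term 535 but p^2 = 25 does not, since 535 is squarefree), x^4 - 535 is irreducible over Q. Hence [Q(α):Q] = 4.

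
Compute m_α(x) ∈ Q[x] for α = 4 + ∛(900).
m_α(x) = x^3 - 12x^2 + 48x - 964

Set β = α - 4 = ∛(900), so β^3 = 900. Then (α - 4)^3 - 900 = 0, i.e. α is a root of g(x) = (x - 4)^3 - 900 = x^3 - 12x^2 + 48x - 964. Since g(x) = h(x - 4) where h(x) = x^3 - 900, and h is irreducible over Q (because 900 is not a perfect cube, so h has no rational root, and a monic cubic with no rational root is irreducible), g is also irreducible (irreducibility is preserved under the substitution x → x - 4). Hence m_α(x) = x^3 - 12x^2 + 48x - 964.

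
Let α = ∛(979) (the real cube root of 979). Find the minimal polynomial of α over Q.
m_α(x) = x^3 - 979

α satisfies α^3 = 979, so x^3 - 979 annihilates α. By the rational root test, a rational root p/q (in lowest terms) of x^3 - 979 would satisfy p^3 = 979 q^3, forcing q = 1 and p^3 = 979; but 979 is not a perfect cube, contradiction. A monic cubic over Q with no rational root is irreducible (any nontrivial factorization would include a linear factor). Hence x^3 - 979 is the minimal polynomial of α, and in particular [Q(α):Q] = 3.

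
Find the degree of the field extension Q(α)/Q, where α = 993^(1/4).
[Q(α):Q] = 4

α is a root of x^4 - 993. By Eisenstein's criterion at the prime p = 3 (which divides the constant term 993 but p^2 = 9 does not, since 993 is squarefree), x^4 - 993 is irreducible over Q. Hence [Q(α):Q] = 4.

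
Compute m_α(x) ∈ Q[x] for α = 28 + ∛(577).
m_α(x) = x^3 - 84x^2 + 2352x - 22529

Set β = α - 28 = ∛(577), so β^3 = 577. Then (α - 28)^3 - 577 = 0, i.e. α is a root of g(x) = (x - 28)^3 - 577 = x^3 - 84x^2 + 2352x - 22529. Since g(x) = h(x - 28) where h(x) = x^3 - 577, and h is irreducible over Q (because 577 is not a perfect cube, so h has no rational root, and a monic cubic with no rational root is irreducible), g is also irreducible (irreducibility is preserved under the substitution x → x - 28). Hence m_α(x) = x^3 - 84x^2 + 2352x - 22529.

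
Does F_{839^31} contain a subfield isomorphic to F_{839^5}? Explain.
No: F_{839^5} is not a subfield of F_{839^31}

F_{p^m} embeds in F_{p^n} iff m | n. Here 5 ∤ 31 (since 31 = 6·5 + 1 with remainder 1 ≠ 0), so F_{839^5} is not a subfield of F_{839^31}. Equivalently: if it were, the tower law would give 5 = [F_{839^5}:F_839] dividing [F_{839^31}:F_839] = 31, contradiction.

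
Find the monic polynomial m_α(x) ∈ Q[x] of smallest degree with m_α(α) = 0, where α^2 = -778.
m_α(x) = x^2 + 778

α satisfies α^2 + 778 = 0, so x^2 + 778 annihilates α. Since d = -778 is squarefree and ≠ 1, it is not a perfect square in Q, so x^2 + 778 has no rational root and is therefore irreducible over Q (a degree-2 polynomial over a field is irreducible iff it has no root). Hence m_α(x) = x^2 + 778.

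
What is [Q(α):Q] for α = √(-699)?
[Q(α):Q] = 2

[Q(α):Q] equals the degree of the minimal polynomial of α. Here α^2 = -699 and x^2 + 699 is irreducible (d = -699 is squarefree, ≠ 1, hence not a square), so deg(m_α) = 2. Thus [Q(α):Q] = 2.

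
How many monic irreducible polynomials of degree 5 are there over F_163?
There are 23012723376 monic irreducible polynomials of degree 5 over F_163

Each element of F_{163^5} that lies in no proper subfield is a root of exactly one monic irreducible of degree 5 over F_163, and each such polynomial has 5 distinct roots in F_{163^5}. By Möbius inversion the count is N_163(5) = (1/5) Σ_{d|5} μ(5/d) · 163^d = (1/5)(μ(5)·163^1 + μ(1)·163^5) = 115063616880/5 = 23012723376.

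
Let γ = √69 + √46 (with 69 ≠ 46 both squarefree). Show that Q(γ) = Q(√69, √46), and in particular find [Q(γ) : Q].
[Q(γ) : Q] = 4 (equivalently, Q(γ) = Q(√69, √46))

Obviously Q(γ) ⊆ Q(√69, √46), and [Q(√69, √46):Q] = 4 (since 69, 46 are distinct squarefree integers > 1 with 3174 not a perfect square). To show equality we compute the minimal polynomial of γ. From γ = √69 + √46: γ^2 = 69 + 2√(3174) + 46 = 115 + 2√(3174), so γ^2 - 115 = 2√(3174); squaring, (γ^2 - 115)^2 = 4·3174, i.e. γ^4 - 230γ^2 + 13225 - 12696 = 0, i.e. γ^4 - 230γ^2 + 529 = 0. So γ is a root of x^4 - 230x^2 + 529. This polynomial is irreducible over Q: it has no rational root (each ±√69 ± √46 is irrational), and any factorization into two quadratics over Q would force √(3174) ∈ Q (pairing opposite roots) or √69, √46 ∈ Q (other pairings), all impossible. Hence [Q(γ):Q] = 4 = [Q(√69, √46):Q], so Q(γ) = Q(√69, √46).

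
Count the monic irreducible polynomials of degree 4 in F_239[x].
There are 815687880 monic irreducible polynomials of degree 4 over F_239

Each element of F_{239^4} that lies in no proper subfield is a root of exactly one monic irreducible of degree 4 over F_239, and each such polynomial has 4 distinct roots in F_{239^4}. By Möbius inversion the count is N_239(4) = (1/4) Σ_{d|4} μ(4/d) · 239^d = (1/4)(μ(4)·239^1 + μ(2)·239^2 + μ(1)·239^4) = 3262751520/4 = 815687880.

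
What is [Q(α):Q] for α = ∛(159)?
[Q(α):Q] = 3

The minimal polynomial of α is x^3 - 159, irreducible over Q since 159 is not a perfect cube (so x^3 - 159 has no rational root). Hence [Q(α):Q] = deg(m_α) = 3.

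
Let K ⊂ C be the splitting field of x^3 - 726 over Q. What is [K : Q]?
[K : Q] = 6

The roots of x^3 - 726 are ∛726, ω∛726, ω^2∛726 where ω = e^(2πi/3) is a primitive cube root of unity, so K = Q(∛726, ω). Now [Q(∛726):Q] = 3 (since 726 is not a perfect cube, x^3 - 726 is irreducible) and [Q(ω):Q] = 2. Both 2 and 3 divide [K:Q], and [K:Q] ≤ 3·2 = 6, so [K:Q] = 6. (Equivalently: Q(∛726) ⊂ R but ω ∉ R, so [K : Q(∛726)] = 2.)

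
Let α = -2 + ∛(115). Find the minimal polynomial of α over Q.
m_α(x) = x^3 + 6x^2 + 12x - 107

Set β = α + 2 = ∛(115), so β^3 = 115. Then (α + 2)^3 - 115 = 0, i.e. α is a root of g(x) = (x + 2)^3 - 115 = x^3 + 6x^2 + 12x - 107. Since g(x) = h(x + 2) where h(x) = x^3 - 115, and h is irreducible over Q (because 115 is not a perfect cube, so h has no rational root, and a monic cubic with no rational root is irreducible), g is also irreducible (irreducibility is preserved under the substitution x → x + 2). Hence m_α(x) = x^3 + 6x^2 + 12x - 107.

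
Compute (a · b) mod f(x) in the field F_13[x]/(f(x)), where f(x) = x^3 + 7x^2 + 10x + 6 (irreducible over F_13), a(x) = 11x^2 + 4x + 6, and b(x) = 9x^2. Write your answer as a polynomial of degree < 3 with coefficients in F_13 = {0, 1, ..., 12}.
a · b ≡ 10x^2 + 9x + 3 (mod f(x))

Multiply in F_13[x]: a(x)·b(x) = (11x^2 + 4x + 6)·(9x^2) = 8x^4 + 10x^3 + 2x^2. This has degree ≥ 3, so divide by f(x) over F_13: 8x^4 + 10x^3 + 2x^2 = (8x + 6)·(x^3 + 7x^2 + 10x + 6) + (10x^2 + 9x + 3). Hence a·b ≡ 10x^2 + 9x + 3 (mod f). (F_13[x]/(f) is a field with 13^3 = 2197 elements since f is irreducible of degree 3.)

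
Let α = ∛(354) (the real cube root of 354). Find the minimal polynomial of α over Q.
m_α(x) = x^3 - 354

α satisfies α^3 = 354, so x^3 - 354 annihilates α. By the rational root test, a rational root p/q (in lowest terms) of x^3 - 354 would satisfy p^3 = 354 q^3, forcing q = 1 and p^3 = 354; but 354 is not a perfect cube, contradiction. A monic cubic over Q with no rational root is irreducible (any nontrivial factorization would include a linear factor). Hence x^3 - 354 is the minimal polynomial of α, and in particular [Q(α):Q] = 3.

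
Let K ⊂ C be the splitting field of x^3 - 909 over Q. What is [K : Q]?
[K : Q] = 6

The roots of x^3 - 909 are ∛909, ω∛909, ω^2∛909 where ω = e^(2πi/3) is a primitive cube root of unity, so K = Q(∛909, ω). Now [Q(∛909):Q] = 3 (since 909 is not a perfect cube, x^3 - 909 is irreducible) and [Q(ω):Q] = 2. Both 2 and 3 divide [K:Q], and [K:Q] ≤ 3·2 = 6, so [K:Q] = 6. (Equivalently: Q(∛909) ⊂ R but ω ∉ R, so [K : Q(∛909)] = 2.)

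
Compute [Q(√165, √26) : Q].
[Q(√165, √26) : Q] = 4

[Q(√165):Q] = 2 (min poly x^2 - 165, irreducible since 165 is squarefree > 1). For the top step, suppose √26 ∈ Q(√165), say √26 = c + d√165 with c, d ∈ Q. Squaring: 26 = c^2 + 165d^2 + 2cd√165. Since √165 ∉ Q this forces 2cd = 0. If d = 0 then √26 = c ∈ Q, contradicting 26 squarefree > 1. If c = 0 then 26 = 165d^2, so 165·26 = (165d)^2 is a perfect square in Q — but 165·26 = 4290 is not a perfect square (since 165 and 26 are distinct squarefree integers). Contradiction. Hence √26 ∉ Q(√165), so x^2 - 26 stays irreducible over Q(√165) and [Q(√165, √26) : Q(√165)] = 2. By the tower law, [Q(√165, √26) : Q] = 2 · 2 = 4.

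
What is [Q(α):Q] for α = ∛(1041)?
[Q(α):Q] = 3

The minimal polynomial of α is x^3 - 1041, irreducible over Q since 1041 is not a perfect cube (so x^3 - 1041 has no rational root). Hence [Q(α):Q] = deg(m_α) = 3.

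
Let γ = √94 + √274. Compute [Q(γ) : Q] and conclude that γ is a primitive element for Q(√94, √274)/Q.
[Q(γ) : Q] = 4 (equivalently, Q(γ) = Q(√94, √274))

Obviously Q(γ) ⊆ Q(√94, √274), and [Q(√94, √274):Q] = 4 (since 94, 274 are distinct squarefree integers > 1 with 25756 not a perfect square). To show equality we compute the minimal polynomial of γ. From γ = √94 + √274: γ^2 = 94 + 2√(25756) + 274 = 368 + 2√(25756), so γ^2 - 368 = 2√(25756); squaring, (γ^2 - 368)^2 = 4·25756, i.e. γ^4 - 736γ^2 + 135424 - 103024 = 0, i.e. γ^4 - 736γ^2 + 32400 = 0. So γ is a root of x^4 - 736x^2 + 32400. This polynomial is irreducible over Q: it has no rational root (each ±√94 ± √274 is irrational), and any factorization into two quadratics over Q would force √(25756) ∈ Q (pairing opposite roots) or √94, √274 ∈ Q (other pairings), all impossible. Hence [Q(γ):Q] = 4 = [Q(√94, √274):Q], so Q(γ) = Q(√94, √274).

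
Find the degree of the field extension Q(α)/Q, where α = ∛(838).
[Q(α):Q] = 3

The minimal polynomial of α is x^3 - 838, irreducible over Q since 838 is not a perfect cube (so x^3 - 838 has no rational root). Hence [Q(α):Q] = deg(m_α) = 3.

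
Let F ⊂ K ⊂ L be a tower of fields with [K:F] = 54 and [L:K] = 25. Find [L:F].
[L:F] = 1350

The tower law says that for any tower of field extensions F ⊂ K ⊂ L with finite degrees, [L:F] = [L:K] · [K:F]. Here this gives [L:F] = 25 · 54 = 1350.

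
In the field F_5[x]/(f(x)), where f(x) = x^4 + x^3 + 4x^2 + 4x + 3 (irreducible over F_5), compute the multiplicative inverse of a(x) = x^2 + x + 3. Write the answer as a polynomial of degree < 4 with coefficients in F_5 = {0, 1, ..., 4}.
a(x)^(-1) ≡ 4x^3 + 4x^2 + 4x + 1 (mod f(x))

Since f is irreducible over F_5, F_5[x]/(f) is a field and a(x) ≠ 0 has an inverse. Apply the extended Euclidean algorithm to f(x) and a(x) in F_5[x]: f(x) = (x^2 + 1)·a(x) + (3x);  a(x) = (2x + 2)·(3x) + (3). The last nonzero remainder is the constant 3 = gcd(f, a) in F_5. Back-substituting through the division chain expresses 3 = s(x)·a(x) + t(x)·f(x) with s(x) ≡ 2x^3 + 2x^2 + 2x + 3 (mod f), so (2x^3 + 2x^2 + 2x + 3)·a(x) ≡ 3 (mod f). Multiplying by 3^(-1) ≡ 2 in F_5 gives a(x)^(-1) ≡ 2·(2x^3 + 2x^2 + 2x + 3) ≡ 4x^3 + 4x^2 + 4x + 1 (mod f). Check: (x^2 + x + 3)·(4x^3 + 4x^2 + 4x + 1) = 4x^5 + 3x^4 + 2x^2 + 3x + 3 ≡ 1 (mod x^4 + x^3 + 4x^2 + 4x + 3).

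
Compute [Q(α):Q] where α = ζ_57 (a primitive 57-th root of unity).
[Q(α):Q] = 36

The minimal polynomial of ζ_57 over Q is the 57-th cyclotomic polynomial Φ_57(x), which is irreducible over Q and has degree φ(57) = 36. Hence [Q(α):Q] = φ(57) = 36.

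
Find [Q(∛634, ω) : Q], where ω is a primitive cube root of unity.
[Q(∛634, ω) : Q] = 6

[Q(∛634):Q] = 3 (min poly x^3 - 634, irreducible since 634 is not a perfect cube). [Q(ω):Q] = 2 (min poly x^2 + x + 1). Since Q(∛634) ⊂ R and ω ∉ R, we have ω ∉ Q(∛634), so x^2 + x + 1 remains irreducible over Q(∛634) and [Q(∛634, ω) : Q(∛634)] = 2. By the tower law, [Q(∛634, ω) : Q] = 3 · 2 = 6. (In fact Q(∛634, ω) is the splitting field of x^3 - 634 over Q.)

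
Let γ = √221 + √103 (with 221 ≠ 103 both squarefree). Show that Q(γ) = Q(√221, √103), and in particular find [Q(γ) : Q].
[Q(γ) : Q] = 4 (equivalently, Q(γ) = Q(√221, √103))

Obviously Q(γ) ⊆ Q(√221, √103), and [Q(√221, √103):Q] = 4 (since 221, 103 are distinct squarefree integers > 1 with 22763 not a perfect square). To show equality we compute the minimal polynomial of γ. From γ = √221 + √103: γ^2 = 221 + 2√(22763) + 103 = 324 + 2√(22763), so γ^2 - 324 = 2√(22763); squaring, (γ^2 - 324)^2 = 4·22763, i.e. γ^4 - 648γ^2 + 104976 - 91052 = 0, i.e. γ^4 - 648γ^2 + 13924 = 0. So γ is a root of x^4 - 648x^2 + 13924. This polynomial is irreducible over Q: it has no rational root (each ±√221 ± √103 is irrational), and any factorization into two quadratics over Q would force √(22763) ∈ Q (pairing opposite roots) or √221, √103 ∈ Q (other pairings), all impossible. Hence [Q(γ):Q] = 4 = [Q(√221, √103):Q], so Q(γ) = Q(√221, √103).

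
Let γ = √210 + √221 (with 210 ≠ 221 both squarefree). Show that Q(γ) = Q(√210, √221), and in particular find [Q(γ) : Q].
[Q(γ) : Q] = 4 (equivalently, Q(γ) = Q(√210, √221))

Obviously Q(γ) ⊆ Q(√210, √221), and [Q(√210, √221):Q] = 4 (since 210, 221 are distinct squarefree integers > 1 with 46410 not a perfect square). To show equality we compute the minimal polynomial of γ. From γ = √210 + √221: γ^2 = 210 + 2√(46410) + 221 = 431 + 2√(46410), so γ^2 - 431 = 2√(46410); squaring, (γ^2 - 431)^2 = 4·46410, i.e. γ^4 - 862γ^2 + 185761 - 185640 = 0, i.e. γ^4 - 862γ^2 + 121 = 0. So γ is a root of x^4 - 862x^2 + 121. This polynomial is irreducible over Q: it has no rational root (each ±√210 ± √221 is irrational), and any factorization into two quadratics over Q would force √(46410) ∈ Q (pairing opposite roots) or √210, √221 ∈ Q (other pairings), all impossible. Hence [Q(γ):Q] = 4 = [Q(√210, √221):Q], so Q(γ) = Q(√210, √221).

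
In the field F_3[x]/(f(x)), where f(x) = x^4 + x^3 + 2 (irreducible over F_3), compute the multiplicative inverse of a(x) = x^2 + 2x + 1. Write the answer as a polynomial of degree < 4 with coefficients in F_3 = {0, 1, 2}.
a(x)^(-1) ≡ 2x^3 + x^2 + 2x + 1 (mod f(x))

Since f is irreducible over F_3, F_3[x]/(f) is a field and a(x) ≠ 0 has an inverse. Apply the extended Euclidean algorithm to f(x) and a(x) in F_3[x]: f(x) = (x^2 + 2x + 1)·a(x) + (2x + 1);  a(x) = (2x)·(2x + 1) + (1). The last nonzero remainder is the constant 1 = gcd(f, a) in F_3. Back-substituting through the division chain expresses 1 = s(x)·a(x) + t(x)·f(x) with s(x) ≡ 2x^3 + x^2 + 2x + 1 (mod f), so a(x)^(-1) ≡ s(x) = 2x^3 + x^2 + 2x + 1 (mod f). Check: (x^2 + 2x + 1)·(2x^3 + x^2 + 2x + 1) = 2x^5 + 2x^4 + x + 1 ≡ 1 (mod x^4 + x^3 + 2).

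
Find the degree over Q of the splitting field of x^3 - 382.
[K : Q] = 6

The roots of x^3 - 382 are ∛382, ω∛382, ω^2∛382 where ω = e^(2πi/3) is a primitive cube root of unity, so K = Q(∛382, ω). Now [Q(∛382):Q] = 3 (since 382 is not a perfect cube, x^3 - 382 is irreducible) and [Q(ω):Q] = 2. Both 2 and 3 divide [K:Q], and [K:Q] ≤ 3·2 = 6, so [K:Q] = 6. (Equivalently: Q(∛382) ⊂ R but ω ∉ R, so [K : Q(∛382)] = 2.)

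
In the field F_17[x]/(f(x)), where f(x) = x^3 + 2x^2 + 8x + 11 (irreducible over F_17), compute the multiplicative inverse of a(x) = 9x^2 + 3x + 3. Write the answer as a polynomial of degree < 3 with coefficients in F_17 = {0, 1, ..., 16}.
a(x)^(-1) ≡ 15x^2 + 14 (mod f(x))

Since f is irreducible over F_17, F_17[x]/(f) is a field and a(x) ≠ 0 has an inverse. Apply the extended Euclidean algorithm to f(x) and a(x) in F_17[x]: f(x) = (2x + 9)·a(x) + (9x + 1);  a(x) = (x + 4)·(9x + 1) + (16). The last nonzero remainder is the constant 16 = gcd(f, a) in F_17. Back-substituting through the division chain expresses 16 = s(x)·a(x) + t(x)·f(x) with s(x) ≡ 2x^2 + 3 (mod f), so (2x^2 + 3)·a(x) ≡ 16 (mod f). Multiplying by 16^(-1) ≡ 16 in F_17 gives a(x)^(-1) ≡ 16·(2x^2 + 3) ≡ 15x^2 + 14 (mod f). Check: (9x^2 + 3x + 3)·(15x^2 + 14) = 16x^4 + 11x^3 + x^2 + 8x + 8 ≡ 1 (mod x^3 + 2x^2 + 8x + 11).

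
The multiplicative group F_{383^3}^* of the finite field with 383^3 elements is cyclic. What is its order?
|F_{383^3}^*| = 56181886

F_{383^3} has 383^3 = 56181887 elements; its multiplicative group consists of all nonzero elements, so |F_{383^3}^*| = 56181887 - 1 = 56181886. (It is cyclic since any finite subgroup of the multiplicative group of a field is cyclic.)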